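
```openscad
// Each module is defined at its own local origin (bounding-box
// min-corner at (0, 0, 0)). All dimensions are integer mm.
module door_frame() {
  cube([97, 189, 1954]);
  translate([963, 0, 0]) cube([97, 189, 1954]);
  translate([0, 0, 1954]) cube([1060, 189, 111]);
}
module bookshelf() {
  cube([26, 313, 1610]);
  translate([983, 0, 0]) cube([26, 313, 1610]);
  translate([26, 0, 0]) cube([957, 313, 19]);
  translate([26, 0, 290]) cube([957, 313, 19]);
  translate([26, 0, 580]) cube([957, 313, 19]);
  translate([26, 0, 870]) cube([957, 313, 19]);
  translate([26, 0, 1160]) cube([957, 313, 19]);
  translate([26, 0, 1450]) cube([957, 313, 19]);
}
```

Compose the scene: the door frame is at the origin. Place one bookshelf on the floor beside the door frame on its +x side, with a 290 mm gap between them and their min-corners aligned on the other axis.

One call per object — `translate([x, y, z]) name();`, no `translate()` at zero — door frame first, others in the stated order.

door_frame();
translate([1350, 0, 0]) bookshelf();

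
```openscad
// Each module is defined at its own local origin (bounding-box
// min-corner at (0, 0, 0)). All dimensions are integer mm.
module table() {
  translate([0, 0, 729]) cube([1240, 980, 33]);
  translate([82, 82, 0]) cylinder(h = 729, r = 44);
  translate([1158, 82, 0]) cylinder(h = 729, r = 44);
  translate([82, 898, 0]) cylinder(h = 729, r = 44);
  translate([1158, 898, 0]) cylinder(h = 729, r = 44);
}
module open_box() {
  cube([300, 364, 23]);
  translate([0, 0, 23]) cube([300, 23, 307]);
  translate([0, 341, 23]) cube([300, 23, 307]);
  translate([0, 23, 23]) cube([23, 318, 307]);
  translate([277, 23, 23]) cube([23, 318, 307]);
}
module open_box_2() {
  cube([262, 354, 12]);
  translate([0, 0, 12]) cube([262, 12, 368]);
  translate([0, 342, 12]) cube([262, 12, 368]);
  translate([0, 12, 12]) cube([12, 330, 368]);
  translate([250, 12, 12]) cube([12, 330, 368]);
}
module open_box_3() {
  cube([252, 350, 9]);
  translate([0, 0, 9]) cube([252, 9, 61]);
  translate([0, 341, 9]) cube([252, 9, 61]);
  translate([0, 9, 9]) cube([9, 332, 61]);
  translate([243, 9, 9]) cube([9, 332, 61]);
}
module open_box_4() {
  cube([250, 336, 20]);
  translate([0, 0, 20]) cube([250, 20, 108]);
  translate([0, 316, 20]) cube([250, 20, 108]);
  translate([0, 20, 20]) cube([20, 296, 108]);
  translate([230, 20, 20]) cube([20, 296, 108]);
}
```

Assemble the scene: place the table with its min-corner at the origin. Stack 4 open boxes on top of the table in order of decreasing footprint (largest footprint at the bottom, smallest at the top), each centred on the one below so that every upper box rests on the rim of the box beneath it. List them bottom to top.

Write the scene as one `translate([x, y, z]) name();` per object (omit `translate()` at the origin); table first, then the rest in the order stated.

table();
translate([470, 308, 762]) open_box();
translate([489, 313, 1092]) open_box_2();
translate([494, 315, 1472]) open_box_3();
translate([495, 322, 1542]) open_box_4();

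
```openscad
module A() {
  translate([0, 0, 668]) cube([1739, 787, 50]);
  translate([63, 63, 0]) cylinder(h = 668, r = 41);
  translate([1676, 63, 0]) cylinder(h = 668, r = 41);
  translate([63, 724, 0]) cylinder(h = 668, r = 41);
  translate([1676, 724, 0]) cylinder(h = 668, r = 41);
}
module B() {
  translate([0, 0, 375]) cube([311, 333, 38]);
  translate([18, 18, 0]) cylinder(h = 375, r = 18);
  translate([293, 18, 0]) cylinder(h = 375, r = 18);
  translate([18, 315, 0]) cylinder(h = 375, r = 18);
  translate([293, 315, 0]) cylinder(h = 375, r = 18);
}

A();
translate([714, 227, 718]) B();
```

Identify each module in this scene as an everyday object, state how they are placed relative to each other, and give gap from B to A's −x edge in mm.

A is a table. B is a stool. The stool is on top of the table, centred. The gap from the stool to the table's −x edge is 714 mm.

The stool's min-x is at 714; the table's min-x is 0; gap = 714 mm.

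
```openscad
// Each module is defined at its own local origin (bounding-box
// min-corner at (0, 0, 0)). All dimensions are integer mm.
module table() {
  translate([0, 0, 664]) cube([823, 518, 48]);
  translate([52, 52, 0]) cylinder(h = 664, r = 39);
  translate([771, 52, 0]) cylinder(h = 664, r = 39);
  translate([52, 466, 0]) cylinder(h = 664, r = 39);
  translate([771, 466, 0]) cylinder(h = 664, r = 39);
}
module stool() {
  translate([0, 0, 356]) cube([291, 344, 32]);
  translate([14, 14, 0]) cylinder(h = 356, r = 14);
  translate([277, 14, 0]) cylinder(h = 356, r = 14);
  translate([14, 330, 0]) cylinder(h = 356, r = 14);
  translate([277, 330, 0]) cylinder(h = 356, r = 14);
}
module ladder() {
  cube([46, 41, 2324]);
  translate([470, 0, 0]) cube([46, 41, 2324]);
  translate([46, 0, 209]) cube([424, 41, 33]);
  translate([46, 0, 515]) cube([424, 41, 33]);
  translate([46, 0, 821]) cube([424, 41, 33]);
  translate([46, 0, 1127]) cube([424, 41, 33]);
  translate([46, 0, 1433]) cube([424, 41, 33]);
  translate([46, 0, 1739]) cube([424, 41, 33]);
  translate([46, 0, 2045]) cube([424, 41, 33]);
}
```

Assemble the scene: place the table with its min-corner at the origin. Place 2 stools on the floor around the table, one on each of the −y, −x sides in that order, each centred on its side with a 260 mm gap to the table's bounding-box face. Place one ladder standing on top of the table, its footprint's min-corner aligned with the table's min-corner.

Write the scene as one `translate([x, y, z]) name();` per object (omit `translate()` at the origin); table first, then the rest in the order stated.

table();
translate([266, -604, 0]) stool();
translate([-551, 87, 0]) stool();
translate([0, 0, 712]) ladder();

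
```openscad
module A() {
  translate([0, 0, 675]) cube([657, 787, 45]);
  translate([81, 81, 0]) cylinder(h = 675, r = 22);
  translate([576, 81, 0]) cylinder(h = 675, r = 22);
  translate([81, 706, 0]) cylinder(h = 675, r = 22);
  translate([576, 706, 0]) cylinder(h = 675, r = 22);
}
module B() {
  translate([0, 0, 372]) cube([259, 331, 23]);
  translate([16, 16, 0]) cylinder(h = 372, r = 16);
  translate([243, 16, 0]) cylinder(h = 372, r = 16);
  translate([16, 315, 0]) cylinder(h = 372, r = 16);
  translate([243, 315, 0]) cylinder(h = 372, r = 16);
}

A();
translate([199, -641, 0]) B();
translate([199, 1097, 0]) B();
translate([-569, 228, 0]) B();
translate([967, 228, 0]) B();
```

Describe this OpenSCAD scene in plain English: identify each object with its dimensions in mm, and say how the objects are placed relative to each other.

A is a table: top 657 mm (x) × 787 mm (y), 45 mm thick, upper face at z = 720 mm, on four round legs of 44 mm diameter, each leg's bounding box inset 59 mm from the nearest pair of top edges, running from z = 0 to the bottom of the top.

B is a four-legged stool. The seat is a 259×331×23 mm slab whose top surface is at z = 395 mm; four round legs, each 32 mm in diameter, run from the floor (z = 0) to the underside of the seat, each leg's axis is inset half a diameter from the nearest pair of seat edges (so the leg's bounding box is flush with the corner).

Four stools sit around the table at the −y, +y, −x, +x sides.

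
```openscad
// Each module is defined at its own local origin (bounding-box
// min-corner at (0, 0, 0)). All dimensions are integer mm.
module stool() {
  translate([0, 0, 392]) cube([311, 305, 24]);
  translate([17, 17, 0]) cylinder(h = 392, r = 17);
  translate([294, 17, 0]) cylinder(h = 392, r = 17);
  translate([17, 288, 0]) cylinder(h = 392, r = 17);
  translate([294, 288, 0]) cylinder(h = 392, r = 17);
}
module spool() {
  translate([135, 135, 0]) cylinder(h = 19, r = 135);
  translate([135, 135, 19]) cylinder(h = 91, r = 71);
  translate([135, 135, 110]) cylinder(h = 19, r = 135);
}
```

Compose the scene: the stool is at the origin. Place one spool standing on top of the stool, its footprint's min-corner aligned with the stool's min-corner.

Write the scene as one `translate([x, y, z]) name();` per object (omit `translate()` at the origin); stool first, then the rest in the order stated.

stool();
translate([0, 0, 416]) spool();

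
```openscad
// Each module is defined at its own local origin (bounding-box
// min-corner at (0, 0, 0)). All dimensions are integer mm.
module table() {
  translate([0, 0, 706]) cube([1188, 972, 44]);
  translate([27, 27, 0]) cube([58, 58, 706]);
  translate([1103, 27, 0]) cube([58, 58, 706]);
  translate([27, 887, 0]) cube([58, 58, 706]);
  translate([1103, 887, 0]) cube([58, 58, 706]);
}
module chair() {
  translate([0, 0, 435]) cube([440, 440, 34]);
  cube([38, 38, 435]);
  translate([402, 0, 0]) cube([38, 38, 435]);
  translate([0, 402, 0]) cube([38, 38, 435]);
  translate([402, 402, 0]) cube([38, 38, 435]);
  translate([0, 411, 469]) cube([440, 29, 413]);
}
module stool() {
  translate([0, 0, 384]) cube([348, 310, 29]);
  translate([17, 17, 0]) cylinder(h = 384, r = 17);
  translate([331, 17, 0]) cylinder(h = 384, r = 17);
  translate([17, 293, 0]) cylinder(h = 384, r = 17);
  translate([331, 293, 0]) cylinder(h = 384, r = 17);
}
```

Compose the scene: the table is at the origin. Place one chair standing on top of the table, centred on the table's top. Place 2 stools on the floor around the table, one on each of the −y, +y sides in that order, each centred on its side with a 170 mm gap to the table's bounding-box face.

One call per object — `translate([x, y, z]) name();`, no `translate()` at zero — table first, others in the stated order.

table();
translate([374, 266, 750]) chair();
translate([420, -480, 0]) stool();
translate([420, 1142, 0]) stool();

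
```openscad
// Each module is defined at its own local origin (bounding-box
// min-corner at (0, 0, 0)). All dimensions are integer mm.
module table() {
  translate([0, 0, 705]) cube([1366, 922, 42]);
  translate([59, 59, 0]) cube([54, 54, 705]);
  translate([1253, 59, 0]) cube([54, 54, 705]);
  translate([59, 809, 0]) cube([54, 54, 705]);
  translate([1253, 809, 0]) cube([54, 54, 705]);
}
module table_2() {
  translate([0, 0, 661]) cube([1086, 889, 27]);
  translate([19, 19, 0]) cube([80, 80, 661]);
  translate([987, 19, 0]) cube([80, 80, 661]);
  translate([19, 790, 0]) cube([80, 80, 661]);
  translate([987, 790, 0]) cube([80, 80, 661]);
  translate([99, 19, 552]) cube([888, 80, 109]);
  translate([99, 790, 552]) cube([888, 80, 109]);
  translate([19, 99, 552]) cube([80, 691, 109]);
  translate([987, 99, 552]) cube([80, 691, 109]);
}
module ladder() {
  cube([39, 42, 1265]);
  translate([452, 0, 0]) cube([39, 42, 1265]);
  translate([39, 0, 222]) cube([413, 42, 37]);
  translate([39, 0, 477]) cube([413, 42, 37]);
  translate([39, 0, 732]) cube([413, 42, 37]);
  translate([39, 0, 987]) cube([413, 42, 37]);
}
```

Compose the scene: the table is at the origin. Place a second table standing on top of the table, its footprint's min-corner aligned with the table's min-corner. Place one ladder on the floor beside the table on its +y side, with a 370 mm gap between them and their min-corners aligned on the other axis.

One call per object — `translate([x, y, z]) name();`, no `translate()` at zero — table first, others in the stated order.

table();
translate([0, 0, 747]) table_2();
translate([0, 1292, 0]) ladder();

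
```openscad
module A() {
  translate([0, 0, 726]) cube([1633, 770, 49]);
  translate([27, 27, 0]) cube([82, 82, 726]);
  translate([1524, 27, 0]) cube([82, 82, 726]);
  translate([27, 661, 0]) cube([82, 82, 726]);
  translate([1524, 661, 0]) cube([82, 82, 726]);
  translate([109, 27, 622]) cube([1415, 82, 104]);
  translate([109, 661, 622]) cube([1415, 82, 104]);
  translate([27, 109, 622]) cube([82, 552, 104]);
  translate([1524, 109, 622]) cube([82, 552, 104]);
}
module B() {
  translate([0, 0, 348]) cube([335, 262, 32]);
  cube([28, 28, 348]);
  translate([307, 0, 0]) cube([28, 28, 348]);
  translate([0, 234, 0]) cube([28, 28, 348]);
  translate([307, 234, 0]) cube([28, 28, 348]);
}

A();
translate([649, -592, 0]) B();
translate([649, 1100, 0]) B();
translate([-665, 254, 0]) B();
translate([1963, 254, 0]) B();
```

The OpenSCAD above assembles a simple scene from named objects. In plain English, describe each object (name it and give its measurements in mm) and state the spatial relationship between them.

A is a rectangular dining table. The top is 1633×770×49 mm with its upper surface at z = 775 mm. It stands on four 82×82 mm square legs, each inset 27 mm from the nearest pair of top edges, running from the floor to the underside of the top. Four apron rails, 82 mm thick and 104 mm tall, run between adjacent legs with their top edges flush with the underside of the top and their outer faces flush with the legs' outer faces.

B is a four-legged stool. The seat is 335×262 mm, 32 mm thick, top at z = 380 mm. It stands on four square legs, each 28×28 mm in cross-section, from z = 0 to the seat underside, each flush with a corner of the seat.

Four stools sit around the table at the −y, +y, −x, +x sides.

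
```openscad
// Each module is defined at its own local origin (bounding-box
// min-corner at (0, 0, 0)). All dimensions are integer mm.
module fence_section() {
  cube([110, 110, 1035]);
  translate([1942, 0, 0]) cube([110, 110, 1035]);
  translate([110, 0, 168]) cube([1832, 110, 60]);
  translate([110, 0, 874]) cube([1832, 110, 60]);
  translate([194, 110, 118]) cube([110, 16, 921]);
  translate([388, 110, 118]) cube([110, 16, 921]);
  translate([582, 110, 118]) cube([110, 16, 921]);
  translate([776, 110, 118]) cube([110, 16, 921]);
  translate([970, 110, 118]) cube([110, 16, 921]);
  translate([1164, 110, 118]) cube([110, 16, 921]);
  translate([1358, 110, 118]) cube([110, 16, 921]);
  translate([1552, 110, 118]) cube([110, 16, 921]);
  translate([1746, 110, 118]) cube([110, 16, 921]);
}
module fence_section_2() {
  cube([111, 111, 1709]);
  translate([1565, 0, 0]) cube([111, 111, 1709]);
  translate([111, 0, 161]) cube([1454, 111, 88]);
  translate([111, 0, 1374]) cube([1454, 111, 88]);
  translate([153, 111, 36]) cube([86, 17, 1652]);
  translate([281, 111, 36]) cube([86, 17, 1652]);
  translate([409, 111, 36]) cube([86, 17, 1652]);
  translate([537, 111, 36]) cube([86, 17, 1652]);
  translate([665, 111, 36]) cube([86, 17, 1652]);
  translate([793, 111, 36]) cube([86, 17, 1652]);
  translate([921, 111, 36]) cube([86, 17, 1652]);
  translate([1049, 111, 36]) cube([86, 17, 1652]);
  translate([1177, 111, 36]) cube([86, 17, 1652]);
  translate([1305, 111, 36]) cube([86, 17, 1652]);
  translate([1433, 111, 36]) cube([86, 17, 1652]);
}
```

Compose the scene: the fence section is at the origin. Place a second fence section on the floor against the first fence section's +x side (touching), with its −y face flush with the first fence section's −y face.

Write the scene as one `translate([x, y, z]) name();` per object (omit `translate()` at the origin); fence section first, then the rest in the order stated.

fence_section();
translate([2052, 0, 0]) fence_section_2();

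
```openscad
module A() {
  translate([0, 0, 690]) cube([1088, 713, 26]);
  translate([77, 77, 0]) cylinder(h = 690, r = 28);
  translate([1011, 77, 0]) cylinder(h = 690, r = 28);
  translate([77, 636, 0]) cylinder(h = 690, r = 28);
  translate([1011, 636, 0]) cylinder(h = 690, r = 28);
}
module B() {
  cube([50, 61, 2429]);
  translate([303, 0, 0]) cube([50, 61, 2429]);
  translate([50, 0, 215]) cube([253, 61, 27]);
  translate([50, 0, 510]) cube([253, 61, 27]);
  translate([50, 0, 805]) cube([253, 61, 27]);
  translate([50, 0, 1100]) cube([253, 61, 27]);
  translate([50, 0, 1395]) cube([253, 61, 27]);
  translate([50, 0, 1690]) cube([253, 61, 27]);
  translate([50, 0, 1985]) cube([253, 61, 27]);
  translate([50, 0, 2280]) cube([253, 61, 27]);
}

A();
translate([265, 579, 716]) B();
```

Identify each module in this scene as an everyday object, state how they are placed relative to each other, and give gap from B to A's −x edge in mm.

A is a table. B is a ladder. The ladder is on top of the table. The gap from the ladder to the table's −x edge is 265 mm.

The ladder's min-x is at 265; the table's min-x is 0; gap = 265 mm.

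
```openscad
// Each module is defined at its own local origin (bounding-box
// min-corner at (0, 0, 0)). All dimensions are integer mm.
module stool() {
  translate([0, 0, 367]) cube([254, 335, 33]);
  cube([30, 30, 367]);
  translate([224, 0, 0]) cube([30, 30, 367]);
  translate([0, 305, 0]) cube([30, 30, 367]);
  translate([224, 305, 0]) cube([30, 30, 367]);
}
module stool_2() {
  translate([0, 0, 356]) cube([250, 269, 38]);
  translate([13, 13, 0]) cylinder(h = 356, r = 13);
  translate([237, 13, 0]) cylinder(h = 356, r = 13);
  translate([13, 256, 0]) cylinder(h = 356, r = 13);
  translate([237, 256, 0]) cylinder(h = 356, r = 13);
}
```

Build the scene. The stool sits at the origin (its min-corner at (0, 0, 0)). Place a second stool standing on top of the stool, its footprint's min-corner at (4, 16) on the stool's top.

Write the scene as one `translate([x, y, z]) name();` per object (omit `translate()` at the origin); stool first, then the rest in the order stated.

stool();
translate([4, 16, 400]) stool_2();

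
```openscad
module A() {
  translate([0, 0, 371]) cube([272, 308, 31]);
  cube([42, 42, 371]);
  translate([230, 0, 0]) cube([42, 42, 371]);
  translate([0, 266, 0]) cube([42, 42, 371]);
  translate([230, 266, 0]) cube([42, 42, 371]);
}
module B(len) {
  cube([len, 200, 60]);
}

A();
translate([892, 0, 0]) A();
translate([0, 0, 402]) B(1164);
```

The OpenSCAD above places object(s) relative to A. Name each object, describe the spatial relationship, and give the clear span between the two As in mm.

Second stool starts at x = 892; first ends at x = 272; clear span = 892 − 272 = 620 mm.

A is a stool. B is a beam. A beam spans the tops of two stools. The clear span between the two stools is 620 mm.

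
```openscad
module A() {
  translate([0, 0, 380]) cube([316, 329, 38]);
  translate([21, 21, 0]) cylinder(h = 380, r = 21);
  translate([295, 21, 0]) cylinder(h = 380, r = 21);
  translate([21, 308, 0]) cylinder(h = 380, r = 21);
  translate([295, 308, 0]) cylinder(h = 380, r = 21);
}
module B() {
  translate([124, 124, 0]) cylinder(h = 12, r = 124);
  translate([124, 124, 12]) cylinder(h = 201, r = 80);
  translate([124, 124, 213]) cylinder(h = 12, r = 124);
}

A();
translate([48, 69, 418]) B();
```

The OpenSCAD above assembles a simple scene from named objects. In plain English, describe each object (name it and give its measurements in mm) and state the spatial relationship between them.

A is a four-legged stool. The seat is 316×329 mm, 38 mm thick, top at z = 418 mm. It stands on four round legs, each 42 mm in diameter, from z = 0 to the seat underside, each leg's axis is inset half a diameter from the nearest pair of seat edges (so the leg's bounding box is flush with the corner).

B is a spool: two coaxial disc flanges of radius 124 mm and thickness 12 mm, joined by a core cylinder of radius 80 mm and height 201 mm. The lower flange rests on z = 0 and the three cylinders share a vertical axis.

The spool is on top of the stool.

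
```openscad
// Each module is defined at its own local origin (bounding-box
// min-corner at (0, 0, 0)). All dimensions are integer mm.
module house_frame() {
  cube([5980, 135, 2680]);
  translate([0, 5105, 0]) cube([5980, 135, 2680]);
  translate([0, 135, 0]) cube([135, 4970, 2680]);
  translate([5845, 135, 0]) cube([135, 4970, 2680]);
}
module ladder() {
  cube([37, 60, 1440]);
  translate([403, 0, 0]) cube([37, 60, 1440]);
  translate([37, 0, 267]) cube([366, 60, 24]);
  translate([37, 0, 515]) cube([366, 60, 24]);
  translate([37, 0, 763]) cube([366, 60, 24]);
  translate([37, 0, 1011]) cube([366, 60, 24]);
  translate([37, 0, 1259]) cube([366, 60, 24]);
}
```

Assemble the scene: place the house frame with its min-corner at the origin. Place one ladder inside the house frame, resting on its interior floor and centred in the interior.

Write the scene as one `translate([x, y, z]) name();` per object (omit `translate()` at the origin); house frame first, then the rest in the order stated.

house_frame();
translate([2770, 2590, 0]) ladder();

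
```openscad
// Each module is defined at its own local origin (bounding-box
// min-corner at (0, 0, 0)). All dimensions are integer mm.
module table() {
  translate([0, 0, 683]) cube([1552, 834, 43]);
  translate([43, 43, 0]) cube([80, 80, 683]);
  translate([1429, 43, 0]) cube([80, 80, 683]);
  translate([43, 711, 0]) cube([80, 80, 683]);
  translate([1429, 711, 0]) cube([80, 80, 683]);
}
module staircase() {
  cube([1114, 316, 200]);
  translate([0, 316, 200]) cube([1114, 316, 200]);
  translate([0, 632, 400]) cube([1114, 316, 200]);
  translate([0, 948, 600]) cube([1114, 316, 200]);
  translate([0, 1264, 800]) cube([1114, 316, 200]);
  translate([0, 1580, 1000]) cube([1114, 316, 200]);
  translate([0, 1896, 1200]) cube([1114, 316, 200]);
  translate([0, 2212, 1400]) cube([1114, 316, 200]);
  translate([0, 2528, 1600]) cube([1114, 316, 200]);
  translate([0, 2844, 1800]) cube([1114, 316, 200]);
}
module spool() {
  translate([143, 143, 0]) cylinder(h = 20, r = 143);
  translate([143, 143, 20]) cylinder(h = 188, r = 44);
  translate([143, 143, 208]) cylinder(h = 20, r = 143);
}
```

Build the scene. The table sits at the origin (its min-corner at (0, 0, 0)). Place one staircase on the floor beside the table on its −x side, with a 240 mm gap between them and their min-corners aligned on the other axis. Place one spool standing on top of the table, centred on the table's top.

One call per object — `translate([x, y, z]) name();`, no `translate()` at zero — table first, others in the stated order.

table();
translate([-1354, 0, 0]) staircase();
translate([633, 274, 726]) spool();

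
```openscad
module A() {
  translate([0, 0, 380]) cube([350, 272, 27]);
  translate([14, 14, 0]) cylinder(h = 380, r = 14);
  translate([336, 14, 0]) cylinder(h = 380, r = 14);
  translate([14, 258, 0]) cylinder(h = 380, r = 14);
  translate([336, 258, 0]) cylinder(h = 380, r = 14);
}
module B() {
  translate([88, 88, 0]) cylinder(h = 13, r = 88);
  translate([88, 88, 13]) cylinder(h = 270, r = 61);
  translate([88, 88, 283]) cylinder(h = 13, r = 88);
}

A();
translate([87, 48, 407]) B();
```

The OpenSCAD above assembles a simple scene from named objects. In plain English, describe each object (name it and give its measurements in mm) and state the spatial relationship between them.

A is a four-legged stool. The seat is a 350×272×27 mm slab whose top surface is at z = 407 mm; four round legs, each 28 mm in diameter, run from the floor (z = 0) to the underside of the seat, each leg's axis is inset half a diameter from the nearest pair of seat edges (so the leg's bounding box is flush with the corner).

B is a spool: two coaxial disc flanges of radius 88 mm and thickness 13 mm, joined by a core cylinder of radius 61 mm and height 270 mm. The lower flange rests on z = 0 and the three cylinders share a vertical axis.

The spool is on top of the stool, centred.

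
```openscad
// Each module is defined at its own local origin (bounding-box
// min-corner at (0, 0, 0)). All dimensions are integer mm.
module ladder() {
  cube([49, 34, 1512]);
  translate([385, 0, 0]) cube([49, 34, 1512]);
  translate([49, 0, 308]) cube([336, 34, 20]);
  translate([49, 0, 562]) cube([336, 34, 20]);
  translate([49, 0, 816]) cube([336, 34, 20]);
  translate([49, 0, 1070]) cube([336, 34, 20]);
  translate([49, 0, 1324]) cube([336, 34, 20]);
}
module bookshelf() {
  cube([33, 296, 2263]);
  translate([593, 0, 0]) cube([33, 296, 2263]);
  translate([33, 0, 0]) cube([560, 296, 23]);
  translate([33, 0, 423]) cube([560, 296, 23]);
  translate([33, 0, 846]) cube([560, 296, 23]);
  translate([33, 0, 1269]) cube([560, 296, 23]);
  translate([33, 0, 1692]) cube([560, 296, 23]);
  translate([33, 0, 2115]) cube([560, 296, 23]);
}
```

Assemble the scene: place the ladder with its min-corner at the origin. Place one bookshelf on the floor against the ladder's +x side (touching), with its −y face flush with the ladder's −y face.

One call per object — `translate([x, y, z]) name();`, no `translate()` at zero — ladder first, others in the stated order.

ladder();
translate([434, 0, 0]) bookshelf();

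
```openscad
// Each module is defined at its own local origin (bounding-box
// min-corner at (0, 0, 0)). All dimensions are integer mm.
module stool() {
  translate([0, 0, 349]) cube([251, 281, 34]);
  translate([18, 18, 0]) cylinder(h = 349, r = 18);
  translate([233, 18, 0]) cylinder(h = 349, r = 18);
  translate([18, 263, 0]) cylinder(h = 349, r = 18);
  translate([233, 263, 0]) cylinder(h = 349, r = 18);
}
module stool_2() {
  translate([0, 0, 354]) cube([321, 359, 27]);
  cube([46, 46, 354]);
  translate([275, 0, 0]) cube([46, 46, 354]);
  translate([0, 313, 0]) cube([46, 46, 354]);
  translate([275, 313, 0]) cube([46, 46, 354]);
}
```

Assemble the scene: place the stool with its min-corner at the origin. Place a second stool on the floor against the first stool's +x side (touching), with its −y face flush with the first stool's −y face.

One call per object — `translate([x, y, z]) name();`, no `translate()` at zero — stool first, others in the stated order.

stool();
translate([251, 0, 0]) stool_2();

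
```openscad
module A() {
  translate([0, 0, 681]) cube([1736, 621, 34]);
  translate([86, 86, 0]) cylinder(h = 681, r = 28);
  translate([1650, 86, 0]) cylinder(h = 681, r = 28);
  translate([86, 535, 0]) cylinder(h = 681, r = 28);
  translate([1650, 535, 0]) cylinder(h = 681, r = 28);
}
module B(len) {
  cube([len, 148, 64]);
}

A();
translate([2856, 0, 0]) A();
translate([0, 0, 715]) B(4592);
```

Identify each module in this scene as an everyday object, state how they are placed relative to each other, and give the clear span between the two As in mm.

Second table starts at x = 2856; first ends at x = 1736; clear span = 2856 − 1736 = 1120 mm.

A is a table. B is a beam. A beam spans the tops of two tables. The clear span between the two tables is 1120 mm.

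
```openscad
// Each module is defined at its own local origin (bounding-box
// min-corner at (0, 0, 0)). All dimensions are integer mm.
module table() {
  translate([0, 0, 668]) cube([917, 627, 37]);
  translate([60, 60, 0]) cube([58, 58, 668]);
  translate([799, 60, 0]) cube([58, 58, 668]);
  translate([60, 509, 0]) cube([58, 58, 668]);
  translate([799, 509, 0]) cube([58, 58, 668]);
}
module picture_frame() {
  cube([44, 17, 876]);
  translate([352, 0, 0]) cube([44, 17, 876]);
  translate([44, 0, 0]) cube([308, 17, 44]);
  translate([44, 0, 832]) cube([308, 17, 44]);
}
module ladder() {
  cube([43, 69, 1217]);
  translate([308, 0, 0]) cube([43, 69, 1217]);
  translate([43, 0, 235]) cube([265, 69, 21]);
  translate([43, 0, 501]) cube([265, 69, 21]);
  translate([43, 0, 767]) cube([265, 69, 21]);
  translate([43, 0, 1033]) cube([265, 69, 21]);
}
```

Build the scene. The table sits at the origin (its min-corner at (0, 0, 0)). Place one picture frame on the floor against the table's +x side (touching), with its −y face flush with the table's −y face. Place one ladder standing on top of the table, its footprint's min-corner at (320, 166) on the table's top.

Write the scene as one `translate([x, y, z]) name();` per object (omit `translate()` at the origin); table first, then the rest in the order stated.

table();
translate([917, 0, 0]) picture_frame();
translate([320, 166, 705]) ladder();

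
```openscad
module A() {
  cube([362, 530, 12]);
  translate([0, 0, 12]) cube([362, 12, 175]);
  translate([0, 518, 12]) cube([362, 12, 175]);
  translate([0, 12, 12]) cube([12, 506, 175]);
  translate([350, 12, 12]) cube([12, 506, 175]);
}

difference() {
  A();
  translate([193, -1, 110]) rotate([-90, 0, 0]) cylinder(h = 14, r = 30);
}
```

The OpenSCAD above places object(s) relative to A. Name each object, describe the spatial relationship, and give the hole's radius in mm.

A is an open box. The open box has a circular hole through its front wall. The hole's radius is 30 mm.

The subtracted cylinder has r = 30 mm.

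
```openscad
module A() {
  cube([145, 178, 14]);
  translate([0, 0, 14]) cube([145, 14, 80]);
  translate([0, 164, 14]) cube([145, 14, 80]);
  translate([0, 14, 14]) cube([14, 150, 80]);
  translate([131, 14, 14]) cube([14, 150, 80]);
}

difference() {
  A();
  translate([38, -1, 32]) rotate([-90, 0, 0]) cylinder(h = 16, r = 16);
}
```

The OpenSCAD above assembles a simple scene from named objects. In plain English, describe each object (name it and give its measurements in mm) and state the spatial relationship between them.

A is an open storage box with external size 145×178×94 mm and wall thickness 14 mm (the base is also 14 mm thick). The base covers the whole footprint; the four walls stand on the base, with the y-facing walls full-width and the x-facing walls fitting between their inner faces.

The open box has a circular hole of radius 16 mm through its front wall, centred at (x = 38, z = 32).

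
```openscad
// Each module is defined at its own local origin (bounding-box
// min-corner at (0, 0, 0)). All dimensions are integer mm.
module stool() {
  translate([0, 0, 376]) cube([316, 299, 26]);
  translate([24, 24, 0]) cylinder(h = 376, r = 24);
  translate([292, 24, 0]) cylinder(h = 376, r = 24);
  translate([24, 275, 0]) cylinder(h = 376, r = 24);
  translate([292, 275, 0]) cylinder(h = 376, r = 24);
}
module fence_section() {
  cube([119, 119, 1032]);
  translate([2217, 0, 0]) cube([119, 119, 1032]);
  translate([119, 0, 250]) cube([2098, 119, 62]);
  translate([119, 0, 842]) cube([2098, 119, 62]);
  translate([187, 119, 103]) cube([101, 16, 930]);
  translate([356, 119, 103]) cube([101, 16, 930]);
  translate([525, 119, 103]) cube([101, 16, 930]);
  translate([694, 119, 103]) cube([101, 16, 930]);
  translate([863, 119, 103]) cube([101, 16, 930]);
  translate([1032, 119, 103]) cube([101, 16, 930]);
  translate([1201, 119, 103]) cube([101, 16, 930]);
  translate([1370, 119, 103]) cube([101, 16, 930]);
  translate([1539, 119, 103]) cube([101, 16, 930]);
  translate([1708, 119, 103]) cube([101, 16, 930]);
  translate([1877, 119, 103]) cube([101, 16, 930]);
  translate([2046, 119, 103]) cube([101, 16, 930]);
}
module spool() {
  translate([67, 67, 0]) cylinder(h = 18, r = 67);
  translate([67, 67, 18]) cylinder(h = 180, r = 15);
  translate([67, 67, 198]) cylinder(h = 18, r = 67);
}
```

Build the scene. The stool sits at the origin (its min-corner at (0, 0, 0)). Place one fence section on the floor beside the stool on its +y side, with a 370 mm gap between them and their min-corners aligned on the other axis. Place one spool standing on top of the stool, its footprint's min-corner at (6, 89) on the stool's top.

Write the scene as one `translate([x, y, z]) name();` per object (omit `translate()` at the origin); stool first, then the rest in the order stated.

stool();
translate([0, 669, 0]) fence_section();
translate([6, 89, 402]) spool();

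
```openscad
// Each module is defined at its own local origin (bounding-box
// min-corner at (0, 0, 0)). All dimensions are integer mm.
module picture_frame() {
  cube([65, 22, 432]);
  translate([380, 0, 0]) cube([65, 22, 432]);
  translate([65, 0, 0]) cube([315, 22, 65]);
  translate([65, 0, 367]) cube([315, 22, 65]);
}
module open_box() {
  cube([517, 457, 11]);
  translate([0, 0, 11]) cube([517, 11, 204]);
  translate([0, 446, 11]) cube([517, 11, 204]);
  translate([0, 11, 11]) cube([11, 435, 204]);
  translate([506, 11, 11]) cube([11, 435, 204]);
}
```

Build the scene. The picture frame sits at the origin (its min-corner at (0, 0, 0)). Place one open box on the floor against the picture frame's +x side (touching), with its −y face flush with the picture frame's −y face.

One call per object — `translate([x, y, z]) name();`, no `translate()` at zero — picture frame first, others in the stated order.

picture_frame();
translate([445, 0, 0]) open_box();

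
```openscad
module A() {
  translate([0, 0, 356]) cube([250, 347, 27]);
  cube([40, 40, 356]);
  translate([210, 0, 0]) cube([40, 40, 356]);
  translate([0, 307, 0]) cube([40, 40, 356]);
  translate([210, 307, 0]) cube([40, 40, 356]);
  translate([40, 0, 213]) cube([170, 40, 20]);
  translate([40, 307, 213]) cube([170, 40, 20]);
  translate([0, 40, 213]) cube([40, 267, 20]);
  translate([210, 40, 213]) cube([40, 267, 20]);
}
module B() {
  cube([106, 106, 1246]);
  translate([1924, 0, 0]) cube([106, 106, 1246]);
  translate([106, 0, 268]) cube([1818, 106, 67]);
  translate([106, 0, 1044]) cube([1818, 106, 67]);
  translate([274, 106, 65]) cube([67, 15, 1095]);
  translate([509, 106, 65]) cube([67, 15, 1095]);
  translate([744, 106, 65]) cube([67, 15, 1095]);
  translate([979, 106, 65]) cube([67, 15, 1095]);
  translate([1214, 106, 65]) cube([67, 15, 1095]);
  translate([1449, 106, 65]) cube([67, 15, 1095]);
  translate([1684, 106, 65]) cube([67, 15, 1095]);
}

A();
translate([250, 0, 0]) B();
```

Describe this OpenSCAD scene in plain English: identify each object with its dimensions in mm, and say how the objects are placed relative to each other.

A is a simple wooden stool: a rectangular seat 250 mm (x) by 347 mm (y), 27 mm thick, top face at z = 383 mm, on four square legs, each 40×40 mm in cross-section. The legs rest on z = 0, each flush with a corner of the seat. Four stretchers, 40 mm wide and 20 mm tall, connect adjacent legs with their undersides at z = 213 mm, each running between the inner faces of the legs it joins and aligned with the legs' outer faces on the other axis.

B is a fence section. Two 106×106 mm posts, 1246 mm tall, stand on the floor with a clear span of 1818 mm between their inner faces. Two horizontal rails of 106×67 mm section span the gap between the posts with their undersides at z = 268 mm and z = 1044 mm, flush with the posts' −y face. 7 pickets, each 67 mm wide, 15 mm thick and 1095 mm tall, are fixed to the +y face of the rails with their bottoms at z = 65 mm, evenly spaced across the span with equal gaps (rounded down to the nearest mm) at the −x end and between each pair — any rounding remainder accumulates at the +x end.

The fence section is against the stool's +x side, with their −y faces flush.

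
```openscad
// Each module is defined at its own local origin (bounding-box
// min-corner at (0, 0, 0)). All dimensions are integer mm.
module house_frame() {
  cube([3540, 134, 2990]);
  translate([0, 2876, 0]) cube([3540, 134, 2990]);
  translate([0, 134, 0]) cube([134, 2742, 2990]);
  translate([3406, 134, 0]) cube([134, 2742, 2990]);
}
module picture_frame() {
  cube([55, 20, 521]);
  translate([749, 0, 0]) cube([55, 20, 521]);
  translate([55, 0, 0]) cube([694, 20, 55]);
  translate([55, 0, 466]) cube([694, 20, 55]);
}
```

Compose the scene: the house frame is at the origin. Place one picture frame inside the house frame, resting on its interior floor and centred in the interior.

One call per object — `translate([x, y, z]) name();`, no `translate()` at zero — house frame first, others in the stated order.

house_frame();
translate([1368, 1495, 0]) picture_frame();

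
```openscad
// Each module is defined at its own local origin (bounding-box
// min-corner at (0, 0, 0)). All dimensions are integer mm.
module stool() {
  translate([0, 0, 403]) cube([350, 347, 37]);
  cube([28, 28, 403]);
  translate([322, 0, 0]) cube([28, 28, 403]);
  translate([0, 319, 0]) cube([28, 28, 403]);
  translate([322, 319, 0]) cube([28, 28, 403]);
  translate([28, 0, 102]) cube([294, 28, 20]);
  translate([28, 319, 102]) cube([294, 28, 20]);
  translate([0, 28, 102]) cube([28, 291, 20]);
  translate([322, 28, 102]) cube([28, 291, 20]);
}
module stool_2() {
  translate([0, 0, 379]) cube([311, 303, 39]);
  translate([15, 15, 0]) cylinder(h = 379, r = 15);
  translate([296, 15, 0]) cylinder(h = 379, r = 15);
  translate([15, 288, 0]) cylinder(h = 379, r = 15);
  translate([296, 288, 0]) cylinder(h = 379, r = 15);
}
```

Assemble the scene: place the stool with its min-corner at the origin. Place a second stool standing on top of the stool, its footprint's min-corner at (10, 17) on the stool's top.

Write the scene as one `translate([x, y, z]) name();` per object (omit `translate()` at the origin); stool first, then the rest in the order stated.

stool();
translate([10, 17, 440]) stool_2();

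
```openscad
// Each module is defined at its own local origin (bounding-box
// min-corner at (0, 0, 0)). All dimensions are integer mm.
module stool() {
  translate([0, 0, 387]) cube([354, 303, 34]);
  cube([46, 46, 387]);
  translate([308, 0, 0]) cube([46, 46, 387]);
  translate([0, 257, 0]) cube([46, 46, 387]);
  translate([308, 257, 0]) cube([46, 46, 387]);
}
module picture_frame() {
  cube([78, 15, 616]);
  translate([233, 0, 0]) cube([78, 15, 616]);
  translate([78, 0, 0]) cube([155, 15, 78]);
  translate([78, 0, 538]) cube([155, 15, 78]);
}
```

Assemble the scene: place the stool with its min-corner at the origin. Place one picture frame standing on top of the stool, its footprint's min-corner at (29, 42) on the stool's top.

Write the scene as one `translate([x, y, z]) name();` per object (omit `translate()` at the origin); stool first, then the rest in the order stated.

stool();
translate([29, 42, 421]) picture_frame();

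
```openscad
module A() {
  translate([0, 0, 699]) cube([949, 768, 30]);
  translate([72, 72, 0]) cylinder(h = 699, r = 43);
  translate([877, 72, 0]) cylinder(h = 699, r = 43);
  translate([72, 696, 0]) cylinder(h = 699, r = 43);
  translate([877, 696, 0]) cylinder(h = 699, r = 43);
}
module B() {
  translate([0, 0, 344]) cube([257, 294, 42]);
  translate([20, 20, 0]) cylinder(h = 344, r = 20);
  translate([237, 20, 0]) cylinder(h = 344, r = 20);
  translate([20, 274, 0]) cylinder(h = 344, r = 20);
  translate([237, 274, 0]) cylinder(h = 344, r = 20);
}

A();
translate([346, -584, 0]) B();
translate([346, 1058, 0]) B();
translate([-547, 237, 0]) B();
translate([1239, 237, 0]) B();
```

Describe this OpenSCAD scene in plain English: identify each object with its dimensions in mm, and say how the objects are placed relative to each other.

A is a table with a 949×768 mm rectangular top, 30 mm thick, top surface at z = 729 mm, supported by four round legs of 86 mm diameter, each leg's bounding box inset 29 mm from the nearest pair of top edges, running from the floor.

B is a four-legged stool. The seat is a 257×294×42 mm slab whose top surface is at z = 386 mm; four round legs, each 40 mm in diameter, run from the floor (z = 0) to the underside of the seat, each leg's axis is inset half a diameter from the nearest pair of seat edges (so the leg's bounding box is flush with the corner).

Four stools sit around the table at the −y, +y, −x, +x sides.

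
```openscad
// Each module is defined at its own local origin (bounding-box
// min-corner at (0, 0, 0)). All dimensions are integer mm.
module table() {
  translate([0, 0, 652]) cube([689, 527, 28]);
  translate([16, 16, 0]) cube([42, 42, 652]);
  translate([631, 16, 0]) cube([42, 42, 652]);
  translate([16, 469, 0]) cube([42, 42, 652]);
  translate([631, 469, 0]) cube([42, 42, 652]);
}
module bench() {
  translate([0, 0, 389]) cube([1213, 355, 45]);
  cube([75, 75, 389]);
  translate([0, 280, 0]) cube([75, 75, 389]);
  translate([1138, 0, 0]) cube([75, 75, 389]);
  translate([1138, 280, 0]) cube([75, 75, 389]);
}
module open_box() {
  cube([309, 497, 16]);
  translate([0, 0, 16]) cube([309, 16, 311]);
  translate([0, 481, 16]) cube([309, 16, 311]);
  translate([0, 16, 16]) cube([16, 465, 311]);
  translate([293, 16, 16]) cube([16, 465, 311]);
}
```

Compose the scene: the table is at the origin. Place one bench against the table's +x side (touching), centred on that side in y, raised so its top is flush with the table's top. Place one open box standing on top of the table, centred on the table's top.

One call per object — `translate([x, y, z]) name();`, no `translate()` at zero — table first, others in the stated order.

table();
translate([689, 86, 246]) bench();
translate([190, 15, 680]) open_box();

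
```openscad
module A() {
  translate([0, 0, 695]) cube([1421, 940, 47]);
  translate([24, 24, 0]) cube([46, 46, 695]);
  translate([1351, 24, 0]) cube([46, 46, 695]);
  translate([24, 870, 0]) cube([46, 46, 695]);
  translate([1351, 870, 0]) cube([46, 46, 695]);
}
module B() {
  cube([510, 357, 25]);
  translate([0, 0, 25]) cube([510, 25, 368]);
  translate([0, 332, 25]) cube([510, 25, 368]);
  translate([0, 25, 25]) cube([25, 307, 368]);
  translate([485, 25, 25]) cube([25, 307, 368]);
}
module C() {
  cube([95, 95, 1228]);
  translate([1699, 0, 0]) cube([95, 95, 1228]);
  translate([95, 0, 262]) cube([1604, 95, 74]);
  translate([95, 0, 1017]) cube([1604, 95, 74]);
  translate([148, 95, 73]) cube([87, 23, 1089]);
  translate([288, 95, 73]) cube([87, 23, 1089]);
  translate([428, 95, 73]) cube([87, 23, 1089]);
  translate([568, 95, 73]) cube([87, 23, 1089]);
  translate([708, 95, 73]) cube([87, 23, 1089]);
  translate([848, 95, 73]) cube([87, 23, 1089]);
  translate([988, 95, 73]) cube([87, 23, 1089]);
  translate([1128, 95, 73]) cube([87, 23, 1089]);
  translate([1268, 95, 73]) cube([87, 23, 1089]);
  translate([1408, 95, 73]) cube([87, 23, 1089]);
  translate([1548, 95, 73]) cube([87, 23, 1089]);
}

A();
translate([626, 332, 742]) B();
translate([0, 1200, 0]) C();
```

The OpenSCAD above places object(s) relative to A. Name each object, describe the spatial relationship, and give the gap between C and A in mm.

The fence section's nearest face is 260 mm from the table's +y face.

A is a table. B is an open box. C is a fence section. The open box is on top of the table. The fence section is on the floor beside the table on its +y side. The gap between the fence section and the table is 260 mm.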